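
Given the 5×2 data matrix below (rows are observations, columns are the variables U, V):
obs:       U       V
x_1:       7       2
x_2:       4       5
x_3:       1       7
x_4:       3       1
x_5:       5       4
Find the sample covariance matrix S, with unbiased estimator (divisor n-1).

Step 1 — column means:
  mean(U) = (7 + 4 + 1 + 3 + 5) / 5 = 20/5 = 4
  mean(V) = (2 + 5 + 7 + 1 + 4) / 5 = 19/5 = 3.8

Step 2 — sample covariance S[i,j] = (1/(n-1)) · Σ_k (x_{k,i} - mean_i) · (x_{k,j} - mean_j), with n-1 = 4.
  S[U,U] = ((3)·(3) + (0)·(0) + (-3)·(-3) + (-1)·(-1) + (1)·(1)) / 4 = 20/4 = 5
  S[U,V] = ((3)·(-1.8) + (0)·(1.2) + (-3)·(3.2) + (-1)·(-2.8) + (1)·(0.2)) / 4 = -12/4 = -3
  S[V,V] = ((-1.8)·(-1.8) + (1.2)·(1.2) + (3.2)·(3.2) + (-2.8)·(-2.8) + (0.2)·(0.2)) / 4 = 22.8/4 = 5.7

S is symmetric (S[j,i] = S[i,j]). Assembling:

S = [[5, -3],
 [-3, 5.7]]


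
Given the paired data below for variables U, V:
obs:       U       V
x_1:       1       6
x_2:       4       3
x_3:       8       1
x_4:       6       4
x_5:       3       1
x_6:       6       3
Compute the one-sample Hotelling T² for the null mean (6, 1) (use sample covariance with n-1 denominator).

Step 1 — sample mean vector:
  mean(U) = (1 + 4 + 8 + 6 + 3 + 6) / 6 = 28/6 = 4.6667
  mean(V) = (6 + 3 + 1 + 4 + 1 + 3) / 6 = 18/6 = 3
  x̄ = (4.6667, 3),  deviation x̄ - mu_0 = (4.6667, 3) - (6, 1) = (-1.3333, 2).

Step 2 — sample covariance matrix, S[i,j] = (1/(n-1)) · Σ_k (x_{k,i} - mean_i) · (x_{k,j} - mean_j), divisor n-1 = 5:
  S[U,U] = ((-3.6667)·(-3.6667) + (-0.6667)·(-0.6667) + (3.3333)·(3.3333) + (1.3333)·(1.3333) + (-1.6667)·(-1.6667) + (1.3333)·(1.3333)) / 5 = 31.3333/5 = 6.2667
  S[U,V] = ((-3.6667)·(3) + (-0.6667)·(0) + (3.3333)·(-2) + (1.3333)·(1) + (-1.6667)·(-2) + (1.3333)·(0)) / 5 = -13/5 = -2.6
  S[V,V] = ((3)·(3) + (0)·(0) + (-2)·(-2) + (1)·(1) + (-2)·(-2) + (0)·(0)) / 5 = 18/5 = 3.6
  S = [[6.2667, -2.6],
 [-2.6, 3.6]].

Step 3 — invert S. det(S) = 6.2667·3.6 - (-2.6)² = 15.8.
  S^{-1} = (1/det) · [[d, -b], [-b, a]] = [[0.2278, 0.1646],
 [0.1646, 0.3966]].

Step 4 — quadratic form (x̄ - mu_0)^T · S^{-1} · (x̄ - mu_0):
  S^{-1} · (x̄ - mu_0) = (0.0253, 0.5738),
  (x̄ - mu_0)^T · [...] = (-1.3333)·(0.0253) + (2)·(0.5738) = 1.1139.

Step 5 — scale by n: T² = 6 · 1.1139 = 6.6835.

T² ≈ 6.6835


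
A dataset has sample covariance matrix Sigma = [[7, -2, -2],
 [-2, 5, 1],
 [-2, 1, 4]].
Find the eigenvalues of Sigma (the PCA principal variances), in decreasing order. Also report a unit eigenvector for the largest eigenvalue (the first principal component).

Step 1 — characteristic polynomial p(λ) = det(λI - Sigma) = λ³ - tr·λ² + c_1·λ - det, where tr = trace, c_1 = sum of the principal 2×2 minors, det = det(Sigma):
  tr = 7 + 5 + 4 = 16,
  c_1 = (7·5 - (-2)²) + (7·4 - (-2)²) + (5·4 - (1)²) = 31 + 24 + 19 = 74,
  det = 7·(5·4 - (1)²) - (-2)·((-2)·4 - (1)·(-2)) + (-2)·((-2)·(1) - 5·(-2)) = 7·(19) - (-2)·(-6) + (-2)·(8) = 105.
  So p(λ) = λ³ - 16λ² + 74λ - 105.
Step 2 — look for an integer root (rational root theorem: any rational root is an integer divisor of 105). Testing λ = 3:
  p(3) = 27 - 144 + 222 - 105 = 0  ✓
  Dividing out (λ - 3): p(λ) = (λ - 3)(λ² - 13λ + 35).
Step 3 — remaining eigenvalues from the quadratic λ² - 13λ + 35 = 0:
  Δ = 13² - 4·35 = 169 - 140 = 29,  λ = (13 ± √29)/2 = (13 ± 5.3852)/2 ≈ 9.1926 or 3.8074.
  Sorted: λ_1 = 9.1926,  λ_2 = 3.8074,  λ_3 = 3  (check: sum = 16 = tr ✓).

Step 4 — unit eigenvector for λ_1 ≈ 9.1926: v spans the null space of (Sigma - λ_1 I), whose rows are
  r_1 = (-2.1926, -2, -2),  r_2 = (-2, -4.1926, 1),  r_3 = (-2, 1, -5.1926).
  v is orthogonal to every row, so take v ∝ r_1 × r_2 = ((-2)·(1) - (-2)·(-4.1926), (-2)·(-2) - (-2.1926)·(1), (-2.1926)·(-4.1926) - (-2)·(-2)) ≈ (-10.3852, 6.1926, 5.1926).
  Rescale (multiply by -1 so the first nonzero entry is positive): u = (10.3852, -6.1926, -5.1926).
  ||u|| = √((10.3852)² + (-6.1926)² + (-5.1926)²) = √(173.1626) ≈ 13.1591,  v_1 = u/||u|| ≈ (0.7892, -0.4706, -0.3946) (||v_1|| = 1).

λ_1 = 9.1926,  λ_2 = 3.8074,  λ_3 = 3;  v_1 ≈ (0.7892, -0.4706, -0.3946)


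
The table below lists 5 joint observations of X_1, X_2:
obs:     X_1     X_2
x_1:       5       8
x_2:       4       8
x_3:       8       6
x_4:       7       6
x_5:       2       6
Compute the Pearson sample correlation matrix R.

Step 1 — column means:
  mean(X_1) = (5 + 4 + 8 + 7 + 2) / 5 = 26/5 = 5.2
  mean(X_2) = (8 + 8 + 6 + 6 + 6) / 5 = 34/5 = 6.8

Step 2 — sample variances and covariances s[i,j] = (1/(n-1)) · Σ_k (x_{k,i} - mean_i) · (x_{k,j} - mean_j), with n-1 = 4:
  s[X_1,X_1] = ((-0.2)·(-0.2) + (-1.2)·(-1.2) + (2.8)·(2.8) + (1.8)·(1.8) + (-3.2)·(-3.2)) / 4 = 22.8/4 = 5.7
  s[X_1,X_2] = ((-0.2)·(1.2) + (-1.2)·(1.2) + (2.8)·(-0.8) + (1.8)·(-0.8) + (-3.2)·(-0.8)) / 4 = -2.8/4 = -0.7
  s[X_2,X_2] = ((1.2)·(1.2) + (1.2)·(1.2) + (-0.8)·(-0.8) + (-0.8)·(-0.8) + (-0.8)·(-0.8)) / 4 = 4.8/4 = 1.2
  Sample standard deviations s_i = √(s[i,i]):
  s(X_1) = √(5.7) = 2.3875
  s(X_2) = √(1.2) = 1.0954

Step 3 — r_{ij} = s_{ij} / (s_i · s_j):
  r[X_1,X_1] = 1 (diagonal).
  r[X_1,X_2] = -0.7 / (2.3875 · 1.0954) = -0.7 / 2.6153 = -0.2677
  r[X_2,X_2] = 1 (diagonal).

R is symmetric with unit diagonal. Assembling:

R = [[1, -0.2677],
 [-0.2677, 1]]


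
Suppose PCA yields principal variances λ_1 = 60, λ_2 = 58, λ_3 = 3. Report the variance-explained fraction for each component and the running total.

Step 1 — total variance = trace(Sigma) = Σ λ_i = 60 + 58 + 3 = 121.

Step 2 — fraction explained by component i = λ_i / Σ λ:
  PC1: 60/121 = 0.4959
  PC2: 58/121 = 0.4793
  PC3: 3/121 = 0.0248

Step 3 — cumulative fraction after k components = (λ_1 + ... + λ_k) / Σ λ:
  k = 1: 60/121 = 0.4959
  k = 2: (60 + 58)/121 = 118/121 = 0.9752
  k = 3: (60 + 58 + 3)/121 = 121/121 = 1

Summary (fraction, with percent):

explained: PC1 0.4959 (49.59%), PC2 0.4793 (47.93%), PC3 0.0248 (2.48%);  cumulative: 0.4959, 0.9752, 1


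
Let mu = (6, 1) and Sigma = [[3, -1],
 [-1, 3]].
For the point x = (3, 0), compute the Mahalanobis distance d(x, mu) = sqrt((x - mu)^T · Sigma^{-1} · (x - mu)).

Step 1 — centre the observation: (x - mu) = (-3, -1).

Step 2 — invert Sigma. det(Sigma) = 3·3 - (-1)² = 8.
  Sigma^{-1} = (1/det) · [[d, -b], [-b, a]] = [[0.375, 0.125],
 [0.125, 0.375]].

Step 3 — form the quadratic (x - mu)^T · Sigma^{-1} · (x - mu):
  Sigma^{-1} · (x - mu) = (-1.25, -0.75).
  (x - mu)^T · [Sigma^{-1} · (x - mu)] = (-3)·(-1.25) + (-1)·(-0.75) = 4.5.

Step 4 — take square root: d = √(4.5) ≈ 2.1213.

d(x, mu) = √(4.5) ≈ 2.1213


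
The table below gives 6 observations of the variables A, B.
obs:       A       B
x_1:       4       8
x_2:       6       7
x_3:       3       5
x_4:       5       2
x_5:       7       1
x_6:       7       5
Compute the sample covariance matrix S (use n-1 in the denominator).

Step 1 — column means:
  mean(A) = (4 + 6 + 3 + 5 + 7 + 7) / 6 = 32/6 = 5.3333
  mean(B) = (8 + 7 + 5 + 2 + 1 + 5) / 6 = 28/6 = 4.6667

Step 2 — sample covariance S[i,j] = (1/(n-1)) · Σ_k (x_{k,i} - mean_i) · (x_{k,j} - mean_j), with n-1 = 5.
  S[A,A] = ((-1.3333)·(-1.3333) + (0.6667)·(0.6667) + (-2.3333)·(-2.3333) + (-0.3333)·(-0.3333) + (1.6667)·(1.6667) + (1.6667)·(1.6667)) / 5 = 13.3333/5 = 2.6667
  S[A,B] = ((-1.3333)·(3.3333) + (0.6667)·(2.3333) + (-2.3333)·(0.3333) + (-0.3333)·(-2.6667) + (1.6667)·(-3.6667) + (1.6667)·(0.3333)) / 5 = -8.3333/5 = -1.6667
  S[B,B] = ((3.3333)·(3.3333) + (2.3333)·(2.3333) + (0.3333)·(0.3333) + (-2.6667)·(-2.6667) + (-3.6667)·(-3.6667) + (0.3333)·(0.3333)) / 5 = 37.3333/5 = 7.4667

S is symmetric (S[j,i] = S[i,j]). Assembling:

S = [[2.6667, -1.6667],
 [-1.6667, 7.4667]]


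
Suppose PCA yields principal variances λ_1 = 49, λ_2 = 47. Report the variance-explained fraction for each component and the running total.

Step 1 — total variance = trace(Sigma) = Σ λ_i = 49 + 47 = 96.

Step 2 — fraction explained by component i = λ_i / Σ λ:
  PC1: 49/96 = 0.5104
  PC2: 47/96 = 0.4896

Step 3 — cumulative fraction after k components = (λ_1 + ... + λ_k) / Σ λ:
  k = 1: 49/96 = 0.5104
  k = 2: (49 + 47)/96 = 96/96 = 1

Summary (fraction, with percent):

explained: PC1 0.5104 (51.04%), PC2 0.4896 (48.96%);  cumulative: 0.5104, 1


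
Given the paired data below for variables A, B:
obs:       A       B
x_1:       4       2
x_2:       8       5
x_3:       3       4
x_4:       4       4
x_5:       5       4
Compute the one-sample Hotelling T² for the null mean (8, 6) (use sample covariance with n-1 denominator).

Step 1 — sample mean vector:
  mean(A) = (4 + 8 + 3 + 4 + 5) / 5 = 24/5 = 4.8
  mean(B) = (2 + 5 + 4 + 4 + 4) / 5 = 19/5 = 3.8
  x̄ = (4.8, 3.8),  deviation x̄ - mu_0 = (4.8, 3.8) - (8, 6) = (-3.2, -2.2).

Step 2 — sample covariance matrix, S[i,j] = (1/(n-1)) · Σ_k (x_{k,i} - mean_i) · (x_{k,j} - mean_j), divisor n-1 = 4:
  S[A,A] = ((-0.8)·(-0.8) + (3.2)·(3.2) + (-1.8)·(-1.8) + (-0.8)·(-0.8) + (0.2)·(0.2)) / 4 = 14.8/4 = 3.7
  S[A,B] = ((-0.8)·(-1.8) + (3.2)·(1.2) + (-1.8)·(0.2) + (-0.8)·(0.2) + (0.2)·(0.2)) / 4 = 4.8/4 = 1.2
  S[B,B] = ((-1.8)·(-1.8) + (1.2)·(1.2) + (0.2)·(0.2) + (0.2)·(0.2) + (0.2)·(0.2)) / 4 = 4.8/4 = 1.2
  S = [[3.7, 1.2],
 [1.2, 1.2]].

Step 3 — invert S. det(S) = 3.7·1.2 - (1.2)² = 3.
  S^{-1} = (1/det) · [[d, -b], [-b, a]] = [[0.4, -0.4],
 [-0.4, 1.2333]].

Step 4 — quadratic form (x̄ - mu_0)^T · S^{-1} · (x̄ - mu_0):
  S^{-1} · (x̄ - mu_0) = (-0.4, -1.4333),
  (x̄ - mu_0)^T · [...] = (-3.2)·(-0.4) + (-2.2)·(-1.4333) = 4.4333.

Step 5 — scale by n: T² = 5 · 4.4333 = 22.1667.

T² ≈ 22.1667


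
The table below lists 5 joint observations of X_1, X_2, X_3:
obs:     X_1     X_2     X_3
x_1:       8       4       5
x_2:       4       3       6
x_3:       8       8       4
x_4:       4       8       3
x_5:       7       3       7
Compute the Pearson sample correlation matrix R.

Step 1 — column means:
  mean(X_1) = (8 + 4 + 8 + 4 + 7) / 5 = 31/5 = 6.2
  mean(X_2) = (4 + 3 + 8 + 8 + 3) / 5 = 26/5 = 5.2
  mean(X_3) = (5 + 6 + 4 + 3 + 7) / 5 = 25/5 = 5

Step 2 — sample variances and covariances s[i,j] = (1/(n-1)) · Σ_k (x_{k,i} - mean_i) · (x_{k,j} - mean_j), with n-1 = 4:
  s[X_1,X_1] = ((1.8)·(1.8) + (-2.2)·(-2.2) + (1.8)·(1.8) + (-2.2)·(-2.2) + (0.8)·(0.8)) / 4 = 16.8/4 = 4.2
  s[X_1,X_2] = ((1.8)·(-1.2) + (-2.2)·(-2.2) + (1.8)·(2.8) + (-2.2)·(2.8) + (0.8)·(-2.2)) / 4 = -0.2/4 = -0.05
  s[X_1,X_3] = ((1.8)·(0) + (-2.2)·(1) + (1.8)·(-1) + (-2.2)·(-2) + (0.8)·(2)) / 4 = 2/4 = 0.5
  s[X_2,X_2] = ((-1.2)·(-1.2) + (-2.2)·(-2.2) + (2.8)·(2.8) + (2.8)·(2.8) + (-2.2)·(-2.2)) / 4 = 26.8/4 = 6.7
  s[X_2,X_3] = ((-1.2)·(0) + (-2.2)·(1) + (2.8)·(-1) + (2.8)·(-2) + (-2.2)·(2)) / 4 = -15/4 = -3.75
  s[X_3,X_3] = ((0)·(0) + (1)·(1) + (-1)·(-1) + (-2)·(-2) + (2)·(2)) / 4 = 10/4 = 2.5
  Sample standard deviations s_i = √(s[i,i]):
  s(X_1) = √(4.2) = 2.0494
  s(X_2) = √(6.7) = 2.5884
  s(X_3) = √(2.5) = 1.5811

Step 3 — r_{ij} = s_{ij} / (s_i · s_j):
  r[X_1,X_1] = 1 (diagonal).
  r[X_1,X_2] = -0.05 / (2.0494 · 2.5884) = -0.05 / 5.3047 = -0.0094
  r[X_1,X_3] = 0.5 / (2.0494 · 1.5811) = 0.5 / 3.2404 = 0.1543
  r[X_2,X_2] = 1 (diagonal).
  r[X_2,X_3] = -3.75 / (2.5884 · 1.5811) = -3.75 / 4.0927 = -0.9163
  r[X_3,X_3] = 1 (diagonal).

R is symmetric with unit diagonal. Assembling:

R = [[1, -0.0094, 0.1543],
 [-0.0094, 1, -0.9163],
 [0.1543, -0.9163, 1]]


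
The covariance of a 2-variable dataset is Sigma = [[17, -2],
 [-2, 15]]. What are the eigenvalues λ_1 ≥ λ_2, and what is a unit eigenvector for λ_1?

Step 1 — characteristic polynomial of 2×2 Sigma:
  det(Sigma - λI) = λ² - trace · λ + det = 0.
  trace = 17 + 15 = 32, det = 17·15 - (-2)² = 251.
Step 2 — discriminant:
  Δ = trace² - 4·det = 1024 - 1004 = 20.
Step 3 — eigenvalues:
  λ = (trace ± √Δ)/2 = (32 ± 4.4721)/2,
  λ_1 = 18.2361,  λ_2 = 13.7639.

Step 4 — unit eigenvector for λ_1: solve (Sigma - λ_1 I)v = 0. First row:
  (17 - 18.2361)·v_x + (-2)·v_y = 0, i.e. (-1.2361)·v_x + (-2)·v_y = 0,
  so v ∝ (b, λ_1 - a) = (-2, 1.2361); multiply by -1 so the first entry is positive: u = (2, -1.2361).
  ||u|| = √((2)² + (-1.2361)²) = √(5.5279) ≈ 2.3511,
  v_1 = u/||u|| ≈ (0.8507, -0.5257) (||v_1|| = 1).

λ_1 = 18.2361,  λ_2 = 13.7639;  v_1 ≈ (0.8507, -0.5257)


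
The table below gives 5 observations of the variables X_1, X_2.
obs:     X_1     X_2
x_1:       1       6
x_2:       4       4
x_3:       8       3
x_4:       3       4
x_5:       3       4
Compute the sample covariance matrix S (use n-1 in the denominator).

Step 1 — column means:
  mean(X_1) = (1 + 4 + 8 + 3 + 3) / 5 = 19/5 = 3.8
  mean(X_2) = (6 + 4 + 3 + 4 + 4) / 5 = 21/5 = 4.2

Step 2 — sample covariance S[i,j] = (1/(n-1)) · Σ_k (x_{k,i} - mean_i) · (x_{k,j} - mean_j), with n-1 = 4.
  S[X_1,X_1] = ((-2.8)·(-2.8) + (0.2)·(0.2) + (4.2)·(4.2) + (-0.8)·(-0.8) + (-0.8)·(-0.8)) / 4 = 26.8/4 = 6.7
  S[X_1,X_2] = ((-2.8)·(1.8) + (0.2)·(-0.2) + (4.2)·(-1.2) + (-0.8)·(-0.2) + (-0.8)·(-0.2)) / 4 = -9.8/4 = -2.45
  S[X_2,X_2] = ((1.8)·(1.8) + (-0.2)·(-0.2) + (-1.2)·(-1.2) + (-0.2)·(-0.2) + (-0.2)·(-0.2)) / 4 = 4.8/4 = 1.2

S is symmetric (S[j,i] = S[i,j]). Assembling:

S = [[6.7, -2.45],
 [-2.45, 1.2]]


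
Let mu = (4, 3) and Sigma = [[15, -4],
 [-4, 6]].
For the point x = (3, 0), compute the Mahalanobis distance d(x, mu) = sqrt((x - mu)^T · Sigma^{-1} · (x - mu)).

Step 1 — centre the observation: (x - mu) = (-1, -3).

Step 2 — invert Sigma. det(Sigma) = 15·6 - (-4)² = 74.
  Sigma^{-1} = (1/det) · [[d, -b], [-b, a]] = [[0.0811, 0.0541],
 [0.0541, 0.2027]].

Step 3 — form the quadratic (x - mu)^T · Sigma^{-1} · (x - mu):
  Sigma^{-1} · (x - mu) = (-0.2432, -0.6622).
  (x - mu)^T · [Sigma^{-1} · (x - mu)] = (-1)·(-0.2432) + (-3)·(-0.6622) = 2.2297.

Step 4 — take square root: d = √(2.2297) ≈ 1.4932.

d(x, mu) = √(2.2297) ≈ 1.4932


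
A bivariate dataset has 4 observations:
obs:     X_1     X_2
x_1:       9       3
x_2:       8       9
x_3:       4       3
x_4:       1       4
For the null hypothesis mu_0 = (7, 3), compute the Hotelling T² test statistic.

Step 1 — sample mean vector:
  mean(X_1) = (9 + 8 + 4 + 1) / 4 = 22/4 = 5.5
  mean(X_2) = (3 + 9 + 3 + 4) / 4 = 19/4 = 4.75
  x̄ = (5.5, 4.75),  deviation x̄ - mu_0 = (5.5, 4.75) - (7, 3) = (-1.5, 1.75).

Step 2 — sample covariance matrix, S[i,j] = (1/(n-1)) · Σ_k (x_{k,i} - mean_i) · (x_{k,j} - mean_j), divisor n-1 = 3:
  S[X_1,X_1] = ((3.5)·(3.5) + (2.5)·(2.5) + (-1.5)·(-1.5) + (-4.5)·(-4.5)) / 3 = 41/3 = 13.6667
  S[X_1,X_2] = ((3.5)·(-1.75) + (2.5)·(4.25) + (-1.5)·(-1.75) + (-4.5)·(-0.75)) / 3 = 10.5/3 = 3.5
  S[X_2,X_2] = ((-1.75)·(-1.75) + (4.25)·(4.25) + (-1.75)·(-1.75) + (-0.75)·(-0.75)) / 3 = 24.75/3 = 8.25
  S = [[13.6667, 3.5],
 [3.5, 8.25]].

Step 3 — invert S. det(S) = 13.6667·8.25 - (3.5)² = 100.5.
  S^{-1} = (1/det) · [[d, -b], [-b, a]] = [[0.0821, -0.0348],
 [-0.0348, 0.136]].

Step 4 — quadratic form (x̄ - mu_0)^T · S^{-1} · (x̄ - mu_0):
  S^{-1} · (x̄ - mu_0) = (-0.1841, 0.2902),
  (x̄ - mu_0)^T · [...] = (-1.5)·(-0.1841) + (1.75)·(0.2902) = 0.784.

Step 5 — scale by n: T² = 4 · 0.784 = 3.136.

T² ≈ 3.136


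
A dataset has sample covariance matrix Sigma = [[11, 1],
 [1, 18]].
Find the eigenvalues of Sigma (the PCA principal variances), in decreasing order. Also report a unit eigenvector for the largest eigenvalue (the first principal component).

Step 1 — characteristic polynomial of 2×2 Sigma:
  det(Sigma - λI) = λ² - trace · λ + det = 0.
  trace = 11 + 18 = 29, det = 11·18 - (1)² = 197.
Step 2 — discriminant:
  Δ = trace² - 4·det = 841 - 788 = 53.
Step 3 — eigenvalues:
  λ = (trace ± √Δ)/2 = (29 ± 7.2801)/2,
  λ_1 = 18.1401,  λ_2 = 10.8599.

Step 4 — unit eigenvector for λ_1: solve (Sigma - λ_1 I)v = 0. First row:
  (11 - 18.1401)·v_x + (1)·v_y = 0, i.e. (-7.1401)·v_x + (1)·v_y = 0,
  so v ∝ (b, λ_1 - a) = (1, 7.1401) = u.
  ||u|| = √((1)² + (7.1401)²) = √(51.9804) ≈ 7.2097,
  v_1 = u/||u|| ≈ (0.1387, 0.9903) (||v_1|| = 1).

λ_1 = 18.1401,  λ_2 = 10.8599;  v_1 ≈ (0.1387, 0.9903)


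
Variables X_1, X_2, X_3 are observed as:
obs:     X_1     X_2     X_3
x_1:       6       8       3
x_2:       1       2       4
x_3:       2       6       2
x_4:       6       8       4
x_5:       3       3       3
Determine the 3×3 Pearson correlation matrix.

Step 1 — column means:
  mean(X_1) = (6 + 1 + 2 + 6 + 3) / 5 = 18/5 = 3.6
  mean(X_2) = (8 + 2 + 6 + 8 + 3) / 5 = 27/5 = 5.4
  mean(X_3) = (3 + 4 + 2 + 4 + 3) / 5 = 16/5 = 3.2

Step 2 — sample variances and covariances s[i,j] = (1/(n-1)) · Σ_k (x_{k,i} - mean_i) · (x_{k,j} - mean_j), with n-1 = 4:
  s[X_1,X_1] = ((2.4)·(2.4) + (-2.6)·(-2.6) + (-1.6)·(-1.6) + (2.4)·(2.4) + (-0.6)·(-0.6)) / 4 = 21.2/4 = 5.3
  s[X_1,X_2] = ((2.4)·(2.6) + (-2.6)·(-3.4) + (-1.6)·(0.6) + (2.4)·(2.6) + (-0.6)·(-2.4)) / 4 = 21.8/4 = 5.45
  s[X_1,X_3] = ((2.4)·(-0.2) + (-2.6)·(0.8) + (-1.6)·(-1.2) + (2.4)·(0.8) + (-0.6)·(-0.2)) / 4 = 1.4/4 = 0.35
  s[X_2,X_2] = ((2.6)·(2.6) + (-3.4)·(-3.4) + (0.6)·(0.6) + (2.6)·(2.6) + (-2.4)·(-2.4)) / 4 = 31.2/4 = 7.8
  s[X_2,X_3] = ((2.6)·(-0.2) + (-3.4)·(0.8) + (0.6)·(-1.2) + (2.6)·(0.8) + (-2.4)·(-0.2)) / 4 = -1.4/4 = -0.35
  s[X_3,X_3] = ((-0.2)·(-0.2) + (0.8)·(0.8) + (-1.2)·(-1.2) + (0.8)·(0.8) + (-0.2)·(-0.2)) / 4 = 2.8/4 = 0.7
  Sample standard deviations s_i = √(s[i,i]):
  s(X_1) = √(5.3) = 2.3022
  s(X_2) = √(7.8) = 2.7928
  s(X_3) = √(0.7) = 0.8367

Step 3 — r_{ij} = s_{ij} / (s_i · s_j):
  r[X_1,X_1] = 1 (diagonal).
  r[X_1,X_2] = 5.45 / (2.3022 · 2.7928) = 5.45 / 6.4296 = 0.8476
  r[X_1,X_3] = 0.35 / (2.3022 · 0.8367) = 0.35 / 1.9261 = 0.1817
  r[X_2,X_2] = 1 (diagonal).
  r[X_2,X_3] = -0.35 / (2.7928 · 0.8367) = -0.35 / 2.3367 = -0.1498
  r[X_3,X_3] = 1 (diagonal).

R is symmetric with unit diagonal. Assembling:

R = [[1, 0.8476, 0.1817],
 [0.8476, 1, -0.1498],
 [0.1817, -0.1498, 1]]


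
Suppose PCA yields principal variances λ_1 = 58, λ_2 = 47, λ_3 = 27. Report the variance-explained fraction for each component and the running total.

Step 1 — total variance = trace(Sigma) = Σ λ_i = 58 + 47 + 27 = 132.

Step 2 — fraction explained by component i = λ_i / Σ λ:
  PC1: 58/132 = 0.4394
  PC2: 47/132 = 0.3561
  PC3: 27/132 = 0.2045

Step 3 — cumulative fraction after k components = (λ_1 + ... + λ_k) / Σ λ:
  k = 1: 58/132 = 0.4394
  k = 2: (58 + 47)/132 = 105/132 = 0.7955
  k = 3: (58 + 47 + 27)/132 = 132/132 = 1

Summary (fraction, with percent):

explained: PC1 0.4394 (43.94%), PC2 0.3561 (35.61%), PC3 0.2045 (20.45%);  cumulative: 0.4394, 0.7955, 1


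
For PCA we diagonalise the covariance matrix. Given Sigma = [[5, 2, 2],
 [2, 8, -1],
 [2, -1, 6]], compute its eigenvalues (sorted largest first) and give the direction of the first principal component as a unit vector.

Step 1 — characteristic polynomial p(λ) = det(λI - Sigma) = λ³ - tr·λ² + c_1·λ - det, where tr = trace, c_1 = sum of the principal 2×2 minors, det = det(Sigma):
  tr = 5 + 8 + 6 = 19,
  c_1 = (5·8 - (2)²) + (5·6 - (2)²) + (8·6 - (-1)²) = 36 + 26 + 47 = 109,
  det = 5·(8·6 - (-1)²) - (2)·((2)·6 - (-1)·(2)) + (2)·((2)·(-1) - 8·(2)) = 5·(47) - (2)·(14) + (2)·(-18) = 171.
  So p(λ) = λ³ - 19λ² + 109λ - 171.
Step 2 — look for an integer root (rational root theorem: any rational root is an integer divisor of 171). Testing λ = 9:
  p(9) = 729 - 1539 + 981 - 171 = 0  ✓
  Dividing out (λ - 9): p(λ) = (λ - 9)(λ² - 10λ + 19).
Step 3 — remaining eigenvalues from the quadratic λ² - 10λ + 19 = 0:
  Δ = 10² - 4·19 = 100 - 76 = 24,  λ = (10 ± √24)/2 = (10 ± 4.899)/2 ≈ 7.4495 or 2.5505.
  Sorted: λ_1 = 9,  λ_2 = 7.4495,  λ_3 = 2.5505  (check: sum = 19 = tr ✓).

Step 4 — unit eigenvector for λ_1 = 9: v spans the null space of (Sigma - λ_1 I), whose rows are
  r_1 = (-4, 2, 2),  r_2 = (2, -1, -1),  r_3 = (2, -1, -3).
  v is orthogonal to every row, so take v ∝ r_1 × r_3 = ((2)·(-3) - (2)·(-1), (2)·(2) - (-4)·(-3), (-4)·(-1) - (2)·(2)) = (-4, -8, 0).
  Rescale (divide by 4; multiply by -1 so the first nonzero entry is positive): u = (1, 2, 0).
  ||u|| = √((1)² + (2)² + (0)²) = √(5) ≈ 2.2361,  v_1 = u/||u|| ≈ (0.4472, 0.8944, 0) (||v_1|| = 1).

λ_1 = 9,  λ_2 = 7.4495,  λ_3 = 2.5505;  v_1 ≈ (0.4472, 0.8944, 0)


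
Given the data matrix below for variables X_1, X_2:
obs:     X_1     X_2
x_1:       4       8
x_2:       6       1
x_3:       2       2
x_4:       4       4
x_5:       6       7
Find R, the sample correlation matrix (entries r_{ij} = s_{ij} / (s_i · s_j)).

Step 1 — column means:
  mean(X_1) = (4 + 6 + 2 + 4 + 6) / 5 = 22/5 = 4.4
  mean(X_2) = (8 + 1 + 2 + 4 + 7) / 5 = 22/5 = 4.4

Step 2 — sample variances and covariances s[i,j] = (1/(n-1)) · Σ_k (x_{k,i} - mean_i) · (x_{k,j} - mean_j), with n-1 = 4:
  s[X_1,X_1] = ((-0.4)·(-0.4) + (1.6)·(1.6) + (-2.4)·(-2.4) + (-0.4)·(-0.4) + (1.6)·(1.6)) / 4 = 11.2/4 = 2.8
  s[X_1,X_2] = ((-0.4)·(3.6) + (1.6)·(-3.4) + (-2.4)·(-2.4) + (-0.4)·(-0.4) + (1.6)·(2.6)) / 4 = 3.2/4 = 0.8
  s[X_2,X_2] = ((3.6)·(3.6) + (-3.4)·(-3.4) + (-2.4)·(-2.4) + (-0.4)·(-0.4) + (2.6)·(2.6)) / 4 = 37.2/4 = 9.3
  Sample standard deviations s_i = √(s[i,i]):
  s(X_1) = √(2.8) = 1.6733
  s(X_2) = √(9.3) = 3.0496

Step 3 — r_{ij} = s_{ij} / (s_i · s_j):
  r[X_1,X_1] = 1 (diagonal).
  r[X_1,X_2] = 0.8 / (1.6733 · 3.0496) = 0.8 / 5.1029 = 0.1568
  r[X_2,X_2] = 1 (diagonal).

R is symmetric with unit diagonal. Assembling:

R = [[1, 0.1568],
 [0.1568, 1]]


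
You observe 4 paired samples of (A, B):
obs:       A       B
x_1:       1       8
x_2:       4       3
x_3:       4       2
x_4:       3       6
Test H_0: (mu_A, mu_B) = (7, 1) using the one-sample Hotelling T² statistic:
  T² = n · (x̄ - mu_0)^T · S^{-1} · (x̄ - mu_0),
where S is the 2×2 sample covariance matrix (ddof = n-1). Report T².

Step 1 — sample mean vector:
  mean(A) = (1 + 4 + 4 + 3) / 4 = 12/4 = 3
  mean(B) = (8 + 3 + 2 + 6) / 4 = 19/4 = 4.75
  x̄ = (3, 4.75),  deviation x̄ - mu_0 = (3, 4.75) - (7, 1) = (-4, 3.75).

Step 2 — sample covariance matrix, S[i,j] = (1/(n-1)) · Σ_k (x_{k,i} - mean_i) · (x_{k,j} - mean_j), divisor n-1 = 3:
  S[A,A] = ((-2)·(-2) + (1)·(1) + (1)·(1) + (0)·(0)) / 3 = 6/3 = 2
  S[A,B] = ((-2)·(3.25) + (1)·(-1.75) + (1)·(-2.75) + (0)·(1.25)) / 3 = -11/3 = -3.6667
  S[B,B] = ((3.25)·(3.25) + (-1.75)·(-1.75) + (-2.75)·(-2.75) + (1.25)·(1.25)) / 3 = 22.75/3 = 7.5833
  S = [[2, -3.6667],
 [-3.6667, 7.5833]].

Step 3 — invert S. det(S) = 2·7.5833 - (-3.6667)² = 1.7222.
  S^{-1} = (1/det) · [[d, -b], [-b, a]] = [[4.4032, 2.129],
 [2.129, 1.1613]].

Step 4 — quadratic form (x̄ - mu_0)^T · S^{-1} · (x̄ - mu_0):
  S^{-1} · (x̄ - mu_0) = (-9.629, -4.1613),
  (x̄ - mu_0)^T · [...] = (-4)·(-9.629) + (3.75)·(-4.1613) = 22.9113.

Step 5 — scale by n: T² = 4 · 22.9113 = 91.6452.

T² ≈ 91.6452


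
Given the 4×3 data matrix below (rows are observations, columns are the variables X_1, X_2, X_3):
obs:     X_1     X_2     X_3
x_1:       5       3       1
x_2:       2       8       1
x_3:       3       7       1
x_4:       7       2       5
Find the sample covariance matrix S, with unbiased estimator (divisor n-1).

Step 1 — column means:
  mean(X_1) = (5 + 2 + 3 + 7) / 4 = 17/4 = 4.25
  mean(X_2) = (3 + 8 + 7 + 2) / 4 = 20/4 = 5
  mean(X_3) = (1 + 1 + 1 + 5) / 4 = 8/4 = 2

Step 2 — sample covariance S[i,j] = (1/(n-1)) · Σ_k (x_{k,i} - mean_i) · (x_{k,j} - mean_j), with n-1 = 3.
  S[X_1,X_1] = ((0.75)·(0.75) + (-2.25)·(-2.25) + (-1.25)·(-1.25) + (2.75)·(2.75)) / 3 = 14.75/3 = 4.9167
  S[X_1,X_2] = ((0.75)·(-2) + (-2.25)·(3) + (-1.25)·(2) + (2.75)·(-3)) / 3 = -19/3 = -6.3333
  S[X_1,X_3] = ((0.75)·(-1) + (-2.25)·(-1) + (-1.25)·(-1) + (2.75)·(3)) / 3 = 11/3 = 3.6667
  S[X_2,X_2] = ((-2)·(-2) + (3)·(3) + (2)·(2) + (-3)·(-3)) / 3 = 26/3 = 8.6667
  S[X_2,X_3] = ((-2)·(-1) + (3)·(-1) + (2)·(-1) + (-3)·(3)) / 3 = -12/3 = -4
  S[X_3,X_3] = ((-1)·(-1) + (-1)·(-1) + (-1)·(-1) + (3)·(3)) / 3 = 12/3 = 4

S is symmetric (S[j,i] = S[i,j]). Assembling:

S = [[4.9167, -6.3333, 3.6667],
 [-6.3333, 8.6667, -4],
 [3.6667, -4, 4]]


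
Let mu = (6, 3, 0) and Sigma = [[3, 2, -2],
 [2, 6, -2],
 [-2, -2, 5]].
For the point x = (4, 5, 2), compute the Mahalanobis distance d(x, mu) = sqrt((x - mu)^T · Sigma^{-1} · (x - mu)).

Step 1 — centre the observation: (x - mu) = (-2, 2, 2).

Step 2 — invert Sigma (cofactor / det for 3×3, or solve directly):
  Sigma^{-1} = [[0.52, -0.12, 0.16],
 [-0.12, 0.22, 0.04],
 [0.16, 0.04, 0.28]].

Step 3 — form the quadratic (x - mu)^T · Sigma^{-1} · (x - mu):
  Sigma^{-1} · (x - mu) = (-0.96, 0.76, 0.32).
  (x - mu)^T · [Sigma^{-1} · (x - mu)] = (-2)·(-0.96) + (2)·(0.76) + (2)·(0.32) = 4.08.

Step 4 — take square root: d = √(4.08) ≈ 2.0199.

d(x, mu) = √(4.08) ≈ 2.0199


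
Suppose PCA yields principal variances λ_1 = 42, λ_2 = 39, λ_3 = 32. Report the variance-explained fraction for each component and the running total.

Step 1 — total variance = trace(Sigma) = Σ λ_i = 42 + 39 + 32 = 113.

Step 2 — fraction explained by component i = λ_i / Σ λ:
  PC1: 42/113 = 0.3717
  PC2: 39/113 = 0.3451
  PC3: 32/113 = 0.2832

Step 3 — cumulative fraction after k components = (λ_1 + ... + λ_k) / Σ λ:
  k = 1: 42/113 = 0.3717
  k = 2: (42 + 39)/113 = 81/113 = 0.7168
  k = 3: (42 + 39 + 32)/113 = 113/113 = 1

Summary (fraction, with percent):

explained: PC1 0.3717 (37.17%), PC2 0.3451 (34.51%), PC3 0.2832 (28.32%);  cumulative: 0.3717, 0.7168, 1


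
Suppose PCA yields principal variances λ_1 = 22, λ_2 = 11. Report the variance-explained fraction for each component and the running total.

Step 1 — total variance = trace(Sigma) = Σ λ_i = 22 + 11 = 33.

Step 2 — fraction explained by component i = λ_i / Σ λ:
  PC1: 22/33 = 0.6667
  PC2: 11/33 = 0.3333

Step 3 — cumulative fraction after k components = (λ_1 + ... + λ_k) / Σ λ:
  k = 1: 22/33 = 0.6667
  k = 2: (22 + 11)/33 = 33/33 = 1

Summary (fraction, with percent):

explained: PC1 0.6667 (66.67%), PC2 0.3333 (33.33%);  cumulative: 0.6667, 1


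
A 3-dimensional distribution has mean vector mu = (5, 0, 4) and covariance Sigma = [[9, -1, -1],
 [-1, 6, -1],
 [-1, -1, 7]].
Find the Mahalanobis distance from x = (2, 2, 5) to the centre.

Step 1 — centre the observation: (x - mu) = (-3, 2, 1).

Step 2 — invert Sigma (cofactor / det for 3×3, or solve directly):
  Sigma^{-1} = [[0.1158, 0.0226, 0.0198],
 [0.0226, 0.1751, 0.0282],
 [0.0198, 0.0282, 0.1497]].

Step 3 — form the quadratic (x - mu)^T · Sigma^{-1} · (x - mu):
  Sigma^{-1} · (x - mu) = (-0.2825, 0.3107, 0.1469).
  (x - mu)^T · [Sigma^{-1} · (x - mu)] = (-3)·(-0.2825) + (2)·(0.3107) + (1)·(0.1469) = 1.6158.

Step 4 — take square root: d = √(1.6158) ≈ 1.2711.

d(x, mu) = √(1.6158) ≈ 1.2711


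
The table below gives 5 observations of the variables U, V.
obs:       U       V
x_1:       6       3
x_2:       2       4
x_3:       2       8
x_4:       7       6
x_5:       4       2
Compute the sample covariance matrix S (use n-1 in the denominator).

Step 1 — column means:
  mean(U) = (6 + 2 + 2 + 7 + 4) / 5 = 21/5 = 4.2
  mean(V) = (3 + 4 + 8 + 6 + 2) / 5 = 23/5 = 4.6

Step 2 — sample covariance S[i,j] = (1/(n-1)) · Σ_k (x_{k,i} - mean_i) · (x_{k,j} - mean_j), with n-1 = 4.
  S[U,U] = ((1.8)·(1.8) + (-2.2)·(-2.2) + (-2.2)·(-2.2) + (2.8)·(2.8) + (-0.2)·(-0.2)) / 4 = 20.8/4 = 5.2
  S[U,V] = ((1.8)·(-1.6) + (-2.2)·(-0.6) + (-2.2)·(3.4) + (2.8)·(1.4) + (-0.2)·(-2.6)) / 4 = -4.6/4 = -1.15
  S[V,V] = ((-1.6)·(-1.6) + (-0.6)·(-0.6) + (3.4)·(3.4) + (1.4)·(1.4) + (-2.6)·(-2.6)) / 4 = 23.2/4 = 5.8

S is symmetric (S[j,i] = S[i,j]). Assembling:

S = [[5.2, -1.15],
 [-1.15, 5.8]]


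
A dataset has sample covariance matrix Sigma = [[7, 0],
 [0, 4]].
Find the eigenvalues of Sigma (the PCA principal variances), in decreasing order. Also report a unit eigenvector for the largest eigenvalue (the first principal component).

Step 1 — characteristic polynomial of 2×2 Sigma:
  det(Sigma - λI) = λ² - trace · λ + det = 0.
  trace = 7 + 4 = 11, det = 7·4 - (0)² = 28.
Step 2 — discriminant:
  Δ = trace² - 4·det = 121 - 112 = 9.
Step 3 — eigenvalues:
  λ = (trace ± √Δ)/2 = (11 ± 3)/2,
  λ_1 = 7,  λ_2 = 4.

Step 4 — unit eigenvector for λ_1: Sigma is diagonal, so its eigenvectors are the coordinate axes. λ_1 = 7 is the diagonal entry on the first coordinate axis, hence
  v_1 = (1, 0) (||v_1|| = 1).

λ_1 = 7,  λ_2 = 4;  v_1 ≈ (1, 0)


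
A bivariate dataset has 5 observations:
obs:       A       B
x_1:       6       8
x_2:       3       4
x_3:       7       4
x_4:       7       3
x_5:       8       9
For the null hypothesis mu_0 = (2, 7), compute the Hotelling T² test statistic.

Step 1 — sample mean vector:
  mean(A) = (6 + 3 + 7 + 7 + 8) / 5 = 31/5 = 6.2
  mean(B) = (8 + 4 + 4 + 3 + 9) / 5 = 28/5 = 5.6
  x̄ = (6.2, 5.6),  deviation x̄ - mu_0 = (6.2, 5.6) - (2, 7) = (4.2, -1.4).

Step 2 — sample covariance matrix, S[i,j] = (1/(n-1)) · Σ_k (x_{k,i} - mean_i) · (x_{k,j} - mean_j), divisor n-1 = 4:
  S[A,A] = ((-0.2)·(-0.2) + (-3.2)·(-3.2) + (0.8)·(0.8) + (0.8)·(0.8) + (1.8)·(1.8)) / 4 = 14.8/4 = 3.7
  S[A,B] = ((-0.2)·(2.4) + (-3.2)·(-1.6) + (0.8)·(-1.6) + (0.8)·(-2.6) + (1.8)·(3.4)) / 4 = 7.4/4 = 1.85
  S[B,B] = ((2.4)·(2.4) + (-1.6)·(-1.6) + (-1.6)·(-1.6) + (-2.6)·(-2.6) + (3.4)·(3.4)) / 4 = 29.2/4 = 7.3
  S = [[3.7, 1.85],
 [1.85, 7.3]].

Step 3 — invert S. det(S) = 3.7·7.3 - (1.85)² = 23.5875.
  S^{-1} = (1/det) · [[d, -b], [-b, a]] = [[0.3095, -0.0784],
 [-0.0784, 0.1569]].

Step 4 — quadratic form (x̄ - mu_0)^T · S^{-1} · (x̄ - mu_0):
  S^{-1} · (x̄ - mu_0) = (1.4096, -0.549),
  (x̄ - mu_0)^T · [...] = (4.2)·(1.4096) + (-1.4)·(-0.549) = 6.6891.

Step 5 — scale by n: T² = 5 · 6.6891 = 33.4457.

T² ≈ 33.4457


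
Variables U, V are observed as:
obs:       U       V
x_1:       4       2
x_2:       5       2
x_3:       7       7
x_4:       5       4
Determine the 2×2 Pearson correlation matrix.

Step 1 — column means:
  mean(U) = (4 + 5 + 7 + 5) / 4 = 21/4 = 5.25
  mean(V) = (2 + 2 + 7 + 4) / 4 = 15/4 = 3.75

Step 2 — sample variances and covariances s[i,j] = (1/(n-1)) · Σ_k (x_{k,i} - mean_i) · (x_{k,j} - mean_j), with n-1 = 3:
  s[U,U] = ((-1.25)·(-1.25) + (-0.25)·(-0.25) + (1.75)·(1.75) + (-0.25)·(-0.25)) / 3 = 4.75/3 = 1.5833
  s[U,V] = ((-1.25)·(-1.75) + (-0.25)·(-1.75) + (1.75)·(3.25) + (-0.25)·(0.25)) / 3 = 8.25/3 = 2.75
  s[V,V] = ((-1.75)·(-1.75) + (-1.75)·(-1.75) + (3.25)·(3.25) + (0.25)·(0.25)) / 3 = 16.75/3 = 5.5833
  Sample standard deviations s_i = √(s[i,i]):
  s(U) = √(1.5833) = 1.2583
  s(V) = √(5.5833) = 2.3629

Step 3 — r_{ij} = s_{ij} / (s_i · s_j):
  r[U,U] = 1 (diagonal).
  r[U,V] = 2.75 / (1.2583 · 2.3629) = 2.75 / 2.9733 = 0.9249
  r[V,V] = 1 (diagonal).

R is symmetric with unit diagonal. Assembling:

R = [[1, 0.9249],
 [0.9249, 1]]


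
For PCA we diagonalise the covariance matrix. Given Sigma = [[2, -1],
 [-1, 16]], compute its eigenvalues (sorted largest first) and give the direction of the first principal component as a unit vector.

Step 1 — characteristic polynomial of 2×2 Sigma:
  det(Sigma - λI) = λ² - trace · λ + det = 0.
  trace = 2 + 16 = 18, det = 2·16 - (-1)² = 31.
Step 2 — discriminant:
  Δ = trace² - 4·det = 324 - 124 = 200.
Step 3 — eigenvalues:
  λ = (trace ± √Δ)/2 = (18 ± 14.1421)/2,
  λ_1 = 16.0711,  λ_2 = 1.9289.

Step 4 — unit eigenvector for λ_1: solve (Sigma - λ_1 I)v = 0. First row:
  (2 - 16.0711)·v_x + (-1)·v_y = 0, i.e. (-14.0711)·v_x + (-1)·v_y = 0,
  so v ∝ (b, λ_1 - a) = (-1, 14.0711); multiply by -1 so the first entry is positive: u = (1, -14.0711).
  ||u|| = √((1)² + (-14.0711)²) = √(198.9949) ≈ 14.1066,
  v_1 = u/||u|| ≈ (0.0709, -0.9975) (||v_1|| = 1).

λ_1 = 16.0711,  λ_2 = 1.9289;  v_1 ≈ (0.0709, -0.9975)


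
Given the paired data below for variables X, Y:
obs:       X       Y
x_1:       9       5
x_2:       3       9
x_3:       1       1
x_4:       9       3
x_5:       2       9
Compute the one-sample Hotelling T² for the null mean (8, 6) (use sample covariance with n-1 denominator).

Step 1 — sample mean vector:
  mean(X) = (9 + 3 + 1 + 9 + 2) / 5 = 24/5 = 4.8
  mean(Y) = (5 + 9 + 1 + 3 + 9) / 5 = 27/5 = 5.4
  x̄ = (4.8, 5.4),  deviation x̄ - mu_0 = (4.8, 5.4) - (8, 6) = (-3.2, -0.6).

Step 2 — sample covariance matrix, S[i,j] = (1/(n-1)) · Σ_k (x_{k,i} - mean_i) · (x_{k,j} - mean_j), divisor n-1 = 4:
  S[X,X] = ((4.2)·(4.2) + (-1.8)·(-1.8) + (-3.8)·(-3.8) + (4.2)·(4.2) + (-2.8)·(-2.8)) / 4 = 60.8/4 = 15.2
  S[X,Y] = ((4.2)·(-0.4) + (-1.8)·(3.6) + (-3.8)·(-4.4) + (4.2)·(-2.4) + (-2.8)·(3.6)) / 4 = -11.6/4 = -2.9
  S[Y,Y] = ((-0.4)·(-0.4) + (3.6)·(3.6) + (-4.4)·(-4.4) + (-2.4)·(-2.4) + (3.6)·(3.6)) / 4 = 51.2/4 = 12.8
  S = [[15.2, -2.9],
 [-2.9, 12.8]].

Step 3 — invert S. det(S) = 15.2·12.8 - (-2.9)² = 186.15.
  S^{-1} = (1/det) · [[d, -b], [-b, a]] = [[0.0688, 0.0156],
 [0.0156, 0.0817]].

Step 4 — quadratic form (x̄ - mu_0)^T · S^{-1} · (x̄ - mu_0):
  S^{-1} · (x̄ - mu_0) = (-0.2294, -0.0988),
  (x̄ - mu_0)^T · [...] = (-3.2)·(-0.2294) + (-0.6)·(-0.0988) = 0.7933.

Step 5 — scale by n: T² = 5 · 0.7933 = 3.9667.

T² ≈ 3.9667


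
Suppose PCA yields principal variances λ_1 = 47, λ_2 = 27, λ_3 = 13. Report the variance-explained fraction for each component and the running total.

Step 1 — total variance = trace(Sigma) = Σ λ_i = 47 + 27 + 13 = 87.

Step 2 — fraction explained by component i = λ_i / Σ λ:
  PC1: 47/87 = 0.5402
  PC2: 27/87 = 0.3103
  PC3: 13/87 = 0.1494

Step 3 — cumulative fraction after k components = (λ_1 + ... + λ_k) / Σ λ:
  k = 1: 47/87 = 0.5402
  k = 2: (47 + 27)/87 = 74/87 = 0.8506
  k = 3: (47 + 27 + 13)/87 = 87/87 = 1

Summary (fraction, with percent):

explained: PC1 0.5402 (54.02%), PC2 0.3103 (31.03%), PC3 0.1494 (14.94%);  cumulative: 0.5402, 0.8506, 1


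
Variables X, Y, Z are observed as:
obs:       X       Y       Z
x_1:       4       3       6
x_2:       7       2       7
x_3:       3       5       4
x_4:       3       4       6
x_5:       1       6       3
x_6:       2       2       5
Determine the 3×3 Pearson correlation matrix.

Step 1 — column means:
  mean(X) = (4 + 7 + 3 + 3 + 1 + 2) / 6 = 20/6 = 3.3333
  mean(Y) = (3 + 2 + 5 + 4 + 6 + 2) / 6 = 22/6 = 3.6667
  mean(Z) = (6 + 7 + 4 + 6 + 3 + 5) / 6 = 31/6 = 5.1667

Step 2 — sample variances and covariances s[i,j] = (1/(n-1)) · Σ_k (x_{k,i} - mean_i) · (x_{k,j} - mean_j), with n-1 = 5:
  s[X,X] = ((0.6667)·(0.6667) + (3.6667)·(3.6667) + (-0.3333)·(-0.3333) + (-0.3333)·(-0.3333) + (-2.3333)·(-2.3333) + (-1.3333)·(-1.3333)) / 5 = 21.3333/5 = 4.2667
  s[X,Y] = ((0.6667)·(-0.6667) + (3.6667)·(-1.6667) + (-0.3333)·(1.3333) + (-0.3333)·(0.3333) + (-2.3333)·(2.3333) + (-1.3333)·(-1.6667)) / 5 = -10.3333/5 = -2.0667
  s[X,Z] = ((0.6667)·(0.8333) + (3.6667)·(1.8333) + (-0.3333)·(-1.1667) + (-0.3333)·(0.8333) + (-2.3333)·(-2.1667) + (-1.3333)·(-0.1667)) / 5 = 12.6667/5 = 2.5333
  s[Y,Y] = ((-0.6667)·(-0.6667) + (-1.6667)·(-1.6667) + (1.3333)·(1.3333) + (0.3333)·(0.3333) + (2.3333)·(2.3333) + (-1.6667)·(-1.6667)) / 5 = 13.3333/5 = 2.6667
  s[Y,Z] = ((-0.6667)·(0.8333) + (-1.6667)·(1.8333) + (1.3333)·(-1.1667) + (0.3333)·(0.8333) + (2.3333)·(-2.1667) + (-1.6667)·(-0.1667)) / 5 = -9.6667/5 = -1.9333
  s[Z,Z] = ((0.8333)·(0.8333) + (1.8333)·(1.8333) + (-1.1667)·(-1.1667) + (0.8333)·(0.8333) + (-2.1667)·(-2.1667) + (-0.1667)·(-0.1667)) / 5 = 10.8333/5 = 2.1667
  Sample standard deviations s_i = √(s[i,i]):
  s(X) = √(4.2667) = 2.0656
  s(Y) = √(2.6667) = 1.633
  s(Z) = √(2.1667) = 1.472

Step 3 — r_{ij} = s_{ij} / (s_i · s_j):
  r[X,X] = 1 (diagonal).
  r[X,Y] = -2.0667 / (2.0656 · 1.633) = -2.0667 / 3.3731 = -0.6127
  r[X,Z] = 2.5333 / (2.0656 · 1.472) = 2.5333 / 3.0405 = 0.8332
  r[Y,Y] = 1 (diagonal).
  r[Y,Z] = -1.9333 / (1.633 · 1.472) = -1.9333 / 2.4037 = -0.8043
  r[Z,Z] = 1 (diagonal).

R is symmetric with unit diagonal. Assembling:

R = [[1, -0.6127, 0.8332],
 [-0.6127, 1, -0.8043],
 [0.8332, -0.8043, 1]]


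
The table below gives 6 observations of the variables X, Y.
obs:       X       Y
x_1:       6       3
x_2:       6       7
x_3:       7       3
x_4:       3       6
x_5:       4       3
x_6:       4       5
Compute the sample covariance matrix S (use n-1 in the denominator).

Step 1 — column means:
  mean(X) = (6 + 6 + 7 + 3 + 4 + 4) / 6 = 30/6 = 5
  mean(Y) = (3 + 7 + 3 + 6 + 3 + 5) / 6 = 27/6 = 4.5

Step 2 — sample covariance S[i,j] = (1/(n-1)) · Σ_k (x_{k,i} - mean_i) · (x_{k,j} - mean_j), with n-1 = 5.
  S[X,X] = ((1)·(1) + (1)·(1) + (2)·(2) + (-2)·(-2) + (-1)·(-1) + (-1)·(-1)) / 5 = 12/5 = 2.4
  S[X,Y] = ((1)·(-1.5) + (1)·(2.5) + (2)·(-1.5) + (-2)·(1.5) + (-1)·(-1.5) + (-1)·(0.5)) / 5 = -4/5 = -0.8
  S[Y,Y] = ((-1.5)·(-1.5) + (2.5)·(2.5) + (-1.5)·(-1.5) + (1.5)·(1.5) + (-1.5)·(-1.5) + (0.5)·(0.5)) / 5 = 15.5/5 = 3.1

S is symmetric (S[j,i] = S[i,j]). Assembling:

S = [[2.4, -0.8],
 [-0.8, 3.1]]


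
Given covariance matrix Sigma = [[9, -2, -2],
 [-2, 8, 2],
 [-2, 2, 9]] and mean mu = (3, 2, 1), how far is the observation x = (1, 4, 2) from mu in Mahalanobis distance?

Step 1 — centre the observation: (x - mu) = (-2, 2, 1).

Step 2 — invert Sigma (cofactor / det for 3×3, or solve directly):
  Sigma^{-1} = [[0.1214, 0.025, 0.0214],
 [0.025, 0.1375, -0.025],
 [0.0214, -0.025, 0.1214]].

Step 3 — form the quadratic (x - mu)^T · Sigma^{-1} · (x - mu):
  Sigma^{-1} · (x - mu) = (-0.1714, 0.2, 0.0286).
  (x - mu)^T · [Sigma^{-1} · (x - mu)] = (-2)·(-0.1714) + (2)·(0.2) + (1)·(0.0286) = 0.7714.

Step 4 — take square root: d = √(0.7714) ≈ 0.8783.

d(x, mu) = √(0.7714) ≈ 0.8783


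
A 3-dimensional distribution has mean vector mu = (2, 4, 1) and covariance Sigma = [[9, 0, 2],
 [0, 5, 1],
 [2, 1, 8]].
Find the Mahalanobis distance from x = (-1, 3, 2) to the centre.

Step 1 — centre the observation: (x - mu) = (-3, -1, 1).

Step 2 — invert Sigma (cofactor / det for 3×3, or solve directly):
  Sigma^{-1} = [[0.1178, 0.006, -0.0302],
 [0.006, 0.2054, -0.0272],
 [-0.0302, -0.0272, 0.136]].

Step 3 — form the quadratic (x - mu)^T · Sigma^{-1} · (x - mu):
  Sigma^{-1} · (x - mu) = (-0.3897, -0.2508, 0.2538).
  (x - mu)^T · [Sigma^{-1} · (x - mu)] = (-3)·(-0.3897) + (-1)·(-0.2508) + (1)·(0.2538) = 1.6737.

Step 4 — take square root: d = √(1.6737) ≈ 1.2937.

d(x, mu) = √(1.6737) ≈ 1.2937


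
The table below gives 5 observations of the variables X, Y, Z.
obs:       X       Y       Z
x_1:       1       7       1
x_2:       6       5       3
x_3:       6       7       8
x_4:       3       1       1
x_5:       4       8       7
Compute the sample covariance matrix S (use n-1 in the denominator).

Step 1 — column means:
  mean(X) = (1 + 6 + 6 + 3 + 4) / 5 = 20/5 = 4
  mean(Y) = (7 + 5 + 7 + 1 + 8) / 5 = 28/5 = 5.6
  mean(Z) = (1 + 3 + 8 + 1 + 7) / 5 = 20/5 = 4

Step 2 — sample covariance S[i,j] = (1/(n-1)) · Σ_k (x_{k,i} - mean_i) · (x_{k,j} - mean_j), with n-1 = 4.
  S[X,X] = ((-3)·(-3) + (2)·(2) + (2)·(2) + (-1)·(-1) + (0)·(0)) / 4 = 18/4 = 4.5
  S[X,Y] = ((-3)·(1.4) + (2)·(-0.6) + (2)·(1.4) + (-1)·(-4.6) + (0)·(2.4)) / 4 = 2/4 = 0.5
  S[X,Z] = ((-3)·(-3) + (2)·(-1) + (2)·(4) + (-1)·(-3) + (0)·(3)) / 4 = 18/4 = 4.5
  S[Y,Y] = ((1.4)·(1.4) + (-0.6)·(-0.6) + (1.4)·(1.4) + (-4.6)·(-4.6) + (2.4)·(2.4)) / 4 = 31.2/4 = 7.8
  S[Y,Z] = ((1.4)·(-3) + (-0.6)·(-1) + (1.4)·(4) + (-4.6)·(-3) + (2.4)·(3)) / 4 = 23/4 = 5.75
  S[Z,Z] = ((-3)·(-3) + (-1)·(-1) + (4)·(4) + (-3)·(-3) + (3)·(3)) / 4 = 44/4 = 11

S is symmetric (S[j,i] = S[i,j]). Assembling:

S = [[4.5, 0.5, 4.5],
 [0.5, 7.8, 5.75],
 [4.5, 5.75, 11]]


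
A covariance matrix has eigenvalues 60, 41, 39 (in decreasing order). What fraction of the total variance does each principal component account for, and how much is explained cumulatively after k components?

Step 1 — total variance = trace(Sigma) = Σ λ_i = 60 + 41 + 39 = 140.

Step 2 — fraction explained by component i = λ_i / Σ λ:
  PC1: 60/140 = 0.4286
  PC2: 41/140 = 0.2929
  PC3: 39/140 = 0.2786

Step 3 — cumulative fraction after k components = (λ_1 + ... + λ_k) / Σ λ:
  k = 1: 60/140 = 0.4286
  k = 2: (60 + 41)/140 = 101/140 = 0.7214
  k = 3: (60 + 41 + 39)/140 = 140/140 = 1

Summary (fraction, with percent):

explained: PC1 0.4286 (42.86%), PC2 0.2929 (29.29%), PC3 0.2786 (27.86%);  cumulative: 0.4286, 0.7214, 1
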